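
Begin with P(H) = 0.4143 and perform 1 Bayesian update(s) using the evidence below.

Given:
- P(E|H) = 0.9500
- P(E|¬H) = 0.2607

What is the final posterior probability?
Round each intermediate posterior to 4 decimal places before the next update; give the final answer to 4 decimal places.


Sequential Bayesian updating:

Initial prior: P(H) = 0.4143

Update 1:
  P(E) = 0.9500 × 0.4143 + 0.2607 × 0.5857 = 0.39358500 + 0.15269199 = 0.54627699
  P(H|E) = 0.39358500 / 0.54627699 = 0.7205

Final posterior: 0.7205


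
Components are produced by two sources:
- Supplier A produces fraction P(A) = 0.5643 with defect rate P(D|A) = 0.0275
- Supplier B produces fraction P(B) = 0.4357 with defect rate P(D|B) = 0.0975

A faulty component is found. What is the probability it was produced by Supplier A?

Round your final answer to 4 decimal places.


Let A = from Supplier A, D = faulty

Given:
- P(A) = 0.5643, P(B) = 0.4357
- P(D|A) = 0.0275, P(D|B) = 0.0975

Step 1: Find P(D)
P(D) = P(D|A)P(A) + P(D|B)P(B)
     = 0.0275 × 0.5643 + 0.0975 × 0.4357
     = 0.01551825 + 0.04248075
     = 0.05799900

Step 2: Apply Bayes' theorem
P(A|D) = P(D|A)P(A) / P(D)
       = 0.01551825 / 0.05799900
       = 0.2676


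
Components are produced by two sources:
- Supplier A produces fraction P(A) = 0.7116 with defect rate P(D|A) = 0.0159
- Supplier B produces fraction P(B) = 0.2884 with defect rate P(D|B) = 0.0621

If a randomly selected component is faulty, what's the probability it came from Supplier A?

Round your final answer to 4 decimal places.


Let A = from Supplier A, D = faulty

Given:
- P(A) = 0.7116, P(B) = 0.2884
- P(D|A) = 0.0159, P(D|B) = 0.0621

Step 1: Find P(D)
P(D) = P(D|A)P(A) + P(D|B)P(B)
     = 0.0159 × 0.7116 + 0.0621 × 0.2884
     = 0.01131444 + 0.01790964
     = 0.02922408

Step 2: Apply Bayes' theorem
P(A|D) = P(D|A)P(A) / P(D)
       = 0.01131444 / 0.02922408
       = 0.3872


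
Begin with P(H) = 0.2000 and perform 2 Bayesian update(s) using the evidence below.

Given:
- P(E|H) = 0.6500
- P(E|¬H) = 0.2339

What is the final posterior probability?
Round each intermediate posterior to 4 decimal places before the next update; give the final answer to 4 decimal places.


Sequential Bayesian updating:

Initial prior: P(H) = 0.2000

Update 1:
  P(E) = 0.6500 × 0.2000 + 0.2339 × 0.8000 = 0.13000000 + 0.18712000 = 0.31712000
  P(H|E) = 0.13000000 / 0.31712000 = 0.4099

Update 2:
  P(E) = 0.6500 × 0.4099 + 0.2339 × 0.5901 = 0.26643500 + 0.13802439 = 0.40445939
  P(H|E) = 0.26643500 / 0.40445939 = 0.6587

Final posterior: 0.6587


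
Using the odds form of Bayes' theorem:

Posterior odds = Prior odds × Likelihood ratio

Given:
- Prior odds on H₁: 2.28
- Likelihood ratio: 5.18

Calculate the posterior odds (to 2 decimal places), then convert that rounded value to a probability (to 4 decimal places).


Step 1: Calculate posterior odds
Posterior odds = Prior odds × LR
               = 2.28 × 5.18
               = 11.81

Step 2: Convert to probability
P(H₁|E) = Posterior odds / (1 + Posterior odds)
       = 11.81 / (1 + 11.81)
       = 11.81 / 12.81
       = 0.9219

The evidence increased P(H₁) from 0.6951 to 0.9219.


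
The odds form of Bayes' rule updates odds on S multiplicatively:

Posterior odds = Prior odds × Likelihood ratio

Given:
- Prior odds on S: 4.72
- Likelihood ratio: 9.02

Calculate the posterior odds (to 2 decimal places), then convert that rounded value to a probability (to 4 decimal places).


Step 1: Calculate posterior odds
Posterior odds = Prior odds × LR
               = 4.72 × 9.02
               = 42.57

Step 2: Convert to probability
P(S|E) = Posterior odds / (1 + Posterior odds)
       = 42.57 / (1 + 42.57)
       = 42.57 / 43.57
       = 0.9770

The evidence increased P(S) from 0.8252 to 0.9770.


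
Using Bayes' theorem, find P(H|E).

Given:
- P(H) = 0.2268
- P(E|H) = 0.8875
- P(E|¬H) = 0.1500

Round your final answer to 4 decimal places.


Bayes' theorem: P(H|E) = P(E|H) × P(H) / P(E)

Step 1: Calculate P(E) using law of total probability
P(E) = P(E|H)P(H) + P(E|¬H)P(¬H)
     = 0.8875 × 0.2268 + 0.1500 × 0.7732
     = 0.20128500 + 0.11598000
     = 0.31726500

Step 2: Apply Bayes' theorem
P(H|E) = P(E|H) × P(H) / P(E)
       = 0.20128500 / 0.31726500
       = 0.6344


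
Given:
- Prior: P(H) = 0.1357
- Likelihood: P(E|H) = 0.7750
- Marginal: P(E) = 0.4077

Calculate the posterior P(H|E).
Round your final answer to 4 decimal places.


Using Bayes' theorem:

P(H|E) = P(E|H) × P(H) / P(E)
       = 0.7750 × 0.1357 / 0.4077
       = 0.10516750 / 0.4077
       = 0.2580

The evidence strengthens our belief in H.
Prior: 0.1357 → Posterior: 0.2580


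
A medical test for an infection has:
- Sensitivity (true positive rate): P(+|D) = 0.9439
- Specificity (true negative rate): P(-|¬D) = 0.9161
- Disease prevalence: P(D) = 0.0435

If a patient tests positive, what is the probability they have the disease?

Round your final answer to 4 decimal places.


Let D = has disease, + = positive test

Given:
- P(D) = 0.0435 (prevalence)
- P(+|D) = 0.9439 (sensitivity)
- P(-|¬D) = 0.9161 (specificity)
- P(+|¬D) = 0.0839 (false positive rate = 1 - specificity)

Step 1: Find P(+)
P(+) = P(+|D)P(D) + P(+|¬D)P(¬D)
     = 0.9439 × 0.0435 + 0.0839 × 0.9565
     = 0.04105965 + 0.08025035
     = 0.12131000

Step 2: Apply Bayes' theorem for P(D|+)
P(D|+) = P(+|D)P(D) / P(+)
       = 0.04105965 / 0.12131000
       = 0.3385


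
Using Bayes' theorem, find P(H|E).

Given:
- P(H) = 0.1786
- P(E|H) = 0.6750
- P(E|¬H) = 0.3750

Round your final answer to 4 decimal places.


Bayes' theorem: P(H|E) = P(E|H) × P(H) / P(E)

Step 1: Calculate P(E) using law of total probability
P(E) = P(E|H)P(H) + P(E|¬H)P(¬H)
     = 0.6750 × 0.1786 + 0.3750 × 0.8214
     = 0.12055500 + 0.30802500
     = 0.42858000

Step 2: Apply Bayes' theorem
P(H|E) = P(E|H) × P(H) / P(E)
       = 0.12055500 / 0.42858000
       = 0.2813


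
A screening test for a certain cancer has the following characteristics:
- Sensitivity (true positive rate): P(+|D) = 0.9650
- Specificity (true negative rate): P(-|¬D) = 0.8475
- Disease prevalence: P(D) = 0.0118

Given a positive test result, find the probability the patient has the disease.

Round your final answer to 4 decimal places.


Let D = has disease, + = positive test

Given:
- P(D) = 0.0118 (prevalence)
- P(+|D) = 0.9650 (sensitivity)
- P(-|¬D) = 0.8475 (specificity)
- P(+|¬D) = 0.1525 (false positive rate = 1 - specificity)

Step 1: Find P(+)
P(+) = P(+|D)P(D) + P(+|¬D)P(¬D)
     = 0.9650 × 0.0118 + 0.1525 × 0.9882
     = 0.01138700 + 0.15070050
     = 0.16208750

Step 2: Apply Bayes' theorem for P(D|+)
P(D|+) = P(+|D)P(D) / P(+)
       = 0.01138700 / 0.16208750
       = 0.0703


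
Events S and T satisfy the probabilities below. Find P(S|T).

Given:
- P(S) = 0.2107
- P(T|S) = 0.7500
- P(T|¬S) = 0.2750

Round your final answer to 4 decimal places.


Bayes' theorem: P(S|T) = P(T|S) × P(S) / P(T)

Step 1: Calculate P(T) using law of total probability
P(T) = P(T|S)P(S) + P(T|¬S)P(¬S)
     = 0.7500 × 0.2107 + 0.2750 × 0.7893
     = 0.15802500 + 0.21705750
     = 0.37508250

Step 2: Apply Bayes' theorem
P(S|T) = P(T|S) × P(S) / P(T)
       = 0.15802500 / 0.37508250
       = 0.4213


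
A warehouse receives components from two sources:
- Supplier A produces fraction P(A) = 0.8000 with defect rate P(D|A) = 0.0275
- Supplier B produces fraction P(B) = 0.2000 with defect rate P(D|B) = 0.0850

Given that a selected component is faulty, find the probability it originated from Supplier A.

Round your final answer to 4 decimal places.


Let A = from Supplier A, D = faulty

Given:
- P(A) = 0.8000, P(B) = 0.2000
- P(D|A) = 0.0275, P(D|B) = 0.0850

Step 1: Find P(D)
P(D) = P(D|A)P(A) + P(D|B)P(B)
     = 0.0275 × 0.8000 + 0.0850 × 0.2000
     = 0.02200000 + 0.01700000
     = 0.03900000

Step 2: Apply Bayes' theorem
P(A|D) = P(D|A)P(A) / P(D)
       = 0.02200000 / 0.03900000
       = 0.5641


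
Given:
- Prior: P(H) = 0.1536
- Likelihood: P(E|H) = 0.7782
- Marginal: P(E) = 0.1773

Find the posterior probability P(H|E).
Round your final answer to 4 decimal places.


Using Bayes' theorem:

P(H|E) = P(E|H) × P(H) / P(E)
       = 0.7782 × 0.1536 / 0.1773
       = 0.11953152 / 0.1773
       = 0.6742

The evidence strengthens our belief in H.
Prior: 0.1536 → Posterior: 0.6742


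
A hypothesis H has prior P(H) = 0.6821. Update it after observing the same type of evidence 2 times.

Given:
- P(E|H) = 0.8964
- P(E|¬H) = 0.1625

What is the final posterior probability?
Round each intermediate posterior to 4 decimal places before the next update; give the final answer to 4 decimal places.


Sequential Bayesian updating:

Initial prior: P(H) = 0.6821

Update 1:
  P(E) = 0.8964 × 0.6821 + 0.1625 × 0.3179 = 0.61143444 + 0.05165875 = 0.66309319
  P(H|E) = 0.61143444 / 0.66309319 = 0.9221

Update 2:
  P(E) = 0.8964 × 0.9221 + 0.1625 × 0.0779 = 0.82657044 + 0.01265875 = 0.83922919
  P(H|E) = 0.82657044 / 0.83922919 = 0.9849

Final posterior: 0.9849


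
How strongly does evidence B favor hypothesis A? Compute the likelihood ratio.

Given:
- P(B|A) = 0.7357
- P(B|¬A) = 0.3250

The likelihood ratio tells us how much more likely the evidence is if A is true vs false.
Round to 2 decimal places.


Likelihood Ratio (LR) = P(B|A) / P(B|¬A)

LR = 0.7357 / 0.3250
   = 2.26

The evidence is 2.26 times more likely if A is true than if A is false.
Since LR > 1, the evidence supports A over ¬A.


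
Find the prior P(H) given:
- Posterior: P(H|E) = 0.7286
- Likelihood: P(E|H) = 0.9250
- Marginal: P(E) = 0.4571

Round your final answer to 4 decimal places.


From Bayes' theorem: P(H|E) = P(E|H) × P(H) / P(E)

Rearranging for P(H):
P(H) = P(H|E) × P(E) / P(E|H)
     = 0.7286 × 0.4571 / 0.9250
     = 0.33304306 / 0.9250
     = 0.3600


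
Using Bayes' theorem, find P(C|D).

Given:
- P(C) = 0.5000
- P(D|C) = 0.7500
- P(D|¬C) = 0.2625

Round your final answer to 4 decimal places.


Bayes' theorem: P(C|D) = P(D|C) × P(C) / P(D)

Step 1: Calculate P(D) using law of total probability
P(D) = P(D|C)P(C) + P(D|¬C)P(¬C)
     = 0.7500 × 0.5000 + 0.2625 × 0.5000
     = 0.37500000 + 0.13125000
     = 0.50625000

Step 2: Apply Bayes' theorem
P(C|D) = P(D|C) × P(C) / P(D)
       = 0.37500000 / 0.50625000
       = 0.7407


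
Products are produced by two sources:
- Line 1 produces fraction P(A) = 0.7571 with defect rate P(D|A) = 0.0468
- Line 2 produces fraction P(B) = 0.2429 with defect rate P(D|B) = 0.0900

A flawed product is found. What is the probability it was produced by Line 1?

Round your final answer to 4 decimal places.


Let A = from Line 1, D = flawed

Given:
- P(A) = 0.7571, P(B) = 0.2429
- P(D|A) = 0.0468, P(D|B) = 0.0900

Step 1: Find P(D)
P(D) = P(D|A)P(A) + P(D|B)P(B)
     = 0.0468 × 0.7571 + 0.0900 × 0.2429
     = 0.03543228 + 0.02186100
     = 0.05729328

Step 2: Apply Bayes' theorem
P(A|D) = P(D|A)P(A) / P(D)
       = 0.03543228 / 0.05729328
       = 0.6184


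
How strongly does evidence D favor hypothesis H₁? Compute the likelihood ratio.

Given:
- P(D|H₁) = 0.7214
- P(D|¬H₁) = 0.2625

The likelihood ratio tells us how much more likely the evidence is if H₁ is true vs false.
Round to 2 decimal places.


Likelihood Ratio (LR) = P(D|H₁) / P(D|¬H₁)

LR = 0.7214 / 0.2625
   = 2.75

The evidence is 2.75 times more likely if H₁ is true than if H₁ is false.
Because LR exceeds 1, D is evidence for H₁.


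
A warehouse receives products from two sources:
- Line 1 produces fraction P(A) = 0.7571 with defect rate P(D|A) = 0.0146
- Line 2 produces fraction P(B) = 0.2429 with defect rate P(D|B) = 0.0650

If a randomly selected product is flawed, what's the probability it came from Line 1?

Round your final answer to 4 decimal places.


Let A = from Line 1, D = flawed

Given:
- P(A) = 0.7571, P(B) = 0.2429
- P(D|A) = 0.0146, P(D|B) = 0.0650

Step 1: Find P(D)
P(D) = P(D|A)P(A) + P(D|B)P(B)
     = 0.0146 × 0.7571 + 0.0650 × 0.2429
     = 0.01105366 + 0.01578850
     = 0.02684216

Step 2: Apply Bayes' theorem
P(A|D) = P(D|A)P(A) / P(D)
       = 0.01105366 / 0.02684216
       = 0.4118


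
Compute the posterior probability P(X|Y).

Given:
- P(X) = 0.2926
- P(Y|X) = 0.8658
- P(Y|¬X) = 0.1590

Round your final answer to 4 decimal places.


Bayes' theorem: P(X|Y) = P(Y|X) × P(X) / P(Y)

Step 1: Calculate P(Y) using law of total probability
P(Y) = P(Y|X)P(X) + P(Y|¬X)P(¬X)
     = 0.8658 × 0.2926 + 0.1590 × 0.7074
     = 0.25333308 + 0.11247660
     = 0.36580968

Step 2: Apply Bayes' theorem
P(X|Y) = P(Y|X) × P(X) / P(Y)
       = 0.25333308 / 0.36580968
       = 0.6925


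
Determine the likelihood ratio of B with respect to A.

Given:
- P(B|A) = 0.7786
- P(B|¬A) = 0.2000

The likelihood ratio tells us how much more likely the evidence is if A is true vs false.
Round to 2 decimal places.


Likelihood Ratio (LR) = P(B|A) / P(B|¬A)

LR = 0.7786 / 0.2000
   = 3.89

The evidence is 3.89 times more likely if A is true than if A is false.
LR > 1, so observing B raises the odds in favor of A.


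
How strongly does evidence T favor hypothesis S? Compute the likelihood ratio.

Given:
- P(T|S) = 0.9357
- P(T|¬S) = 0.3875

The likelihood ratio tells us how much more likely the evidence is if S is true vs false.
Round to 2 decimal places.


Likelihood Ratio (LR) = P(T|S) / P(T|¬S)

LR = 0.9357 / 0.3875
   = 2.41

The evidence is 2.41 times more likely if S is true than if S is false.
Because LR exceeds 1, T is evidence for S.


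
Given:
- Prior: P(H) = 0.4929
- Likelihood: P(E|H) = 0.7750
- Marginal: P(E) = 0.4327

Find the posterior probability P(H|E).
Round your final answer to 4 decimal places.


Using Bayes' theorem:

P(H|E) = P(E|H) × P(H) / P(E)
       = 0.7750 × 0.4929 / 0.4327
       = 0.38199750 / 0.4327
       = 0.8828

The evidence strengthens our belief in H.
Prior: 0.4929 → Posterior: 0.8828


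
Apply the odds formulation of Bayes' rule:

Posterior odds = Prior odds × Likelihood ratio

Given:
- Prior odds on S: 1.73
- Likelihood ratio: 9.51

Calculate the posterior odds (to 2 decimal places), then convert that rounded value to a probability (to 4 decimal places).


Step 1: Calculate posterior odds
Posterior odds = Prior odds × LR
               = 1.73 × 9.51
               = 16.45

Step 2: Convert to probability
P(S|E) = Posterior odds / (1 + Posterior odds)
       = 16.45 / (1 + 16.45)
       = 16.45 / 17.45
       = 0.9427

The evidence increased P(S) from 0.6337 to 0.9427.


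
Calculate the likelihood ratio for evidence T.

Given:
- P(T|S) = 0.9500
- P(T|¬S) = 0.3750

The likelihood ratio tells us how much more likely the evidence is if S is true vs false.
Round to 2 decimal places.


Likelihood Ratio (LR) = P(T|S) / P(T|¬S)

LR = 0.9500 / 0.3750
   = 2.53

The evidence is 2.53 times more likely if S is true than if S is false.
Since LR > 1, the evidence supports S over ¬S.


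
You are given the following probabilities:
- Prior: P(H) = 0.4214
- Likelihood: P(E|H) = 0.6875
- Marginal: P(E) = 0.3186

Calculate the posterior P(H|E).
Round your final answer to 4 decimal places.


Using Bayes' theorem:

P(H|E) = P(E|H) × P(H) / P(E)
       = 0.6875 × 0.4214 / 0.3186
       = 0.28971250 / 0.3186
       = 0.9093

The evidence strengthens our belief in H.
Prior: 0.4214 → Posterior: 0.9093


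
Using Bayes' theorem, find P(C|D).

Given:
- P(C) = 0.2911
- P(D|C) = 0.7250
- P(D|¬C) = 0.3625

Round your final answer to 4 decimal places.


Bayes' theorem: P(C|D) = P(D|C) × P(C) / P(D)

Step 1: Calculate P(D) using law of total probability
P(D) = P(D|C)P(C) + P(D|¬C)P(¬C)
     = 0.7250 × 0.2911 + 0.3625 × 0.7089
     = 0.21104750 + 0.25697625
     = 0.46802375

Step 2: Apply Bayes' theorem
P(C|D) = P(D|C) × P(C) / P(D)
       = 0.21104750 / 0.46802375
       = 0.4509


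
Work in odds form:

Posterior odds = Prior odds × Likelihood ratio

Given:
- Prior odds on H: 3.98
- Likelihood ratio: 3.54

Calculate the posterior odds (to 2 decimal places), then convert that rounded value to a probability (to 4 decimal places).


Step 1: Calculate posterior odds
Posterior odds = Prior odds × LR
               = 3.98 × 3.54
               = 14.09

Step 2: Convert to probability
P(H|E) = Posterior odds / (1 + Posterior odds)
       = 14.09 / (1 + 14.09)
       = 14.09 / 15.09
       = 0.9337

The evidence increased P(H) from 0.7992 to 0.9337.


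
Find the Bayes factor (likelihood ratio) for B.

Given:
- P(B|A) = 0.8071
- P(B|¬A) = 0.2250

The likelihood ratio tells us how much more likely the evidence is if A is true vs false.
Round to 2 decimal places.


Likelihood Ratio (LR) = P(B|A) / P(B|¬A)

LR = 0.8071 / 0.2250
   = 3.59

The evidence is 3.59 times more likely if A is true than if A is false.
LR > 1, so observing B raises the odds in favor of A.


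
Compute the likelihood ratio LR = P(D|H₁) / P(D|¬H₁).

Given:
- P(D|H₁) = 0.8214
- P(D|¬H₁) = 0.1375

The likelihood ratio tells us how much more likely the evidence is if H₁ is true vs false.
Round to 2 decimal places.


Likelihood Ratio (LR) = P(D|H₁) / P(D|¬H₁)

LR = 0.8214 / 0.1375
   = 5.97

The evidence is 5.97 times more likely if H₁ is true than if H₁ is false.
LR > 1, so observing D raises the odds in favor of H₁.


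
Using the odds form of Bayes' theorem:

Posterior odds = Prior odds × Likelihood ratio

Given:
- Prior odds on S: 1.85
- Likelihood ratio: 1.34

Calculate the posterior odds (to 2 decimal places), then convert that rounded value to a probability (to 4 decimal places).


Step 1: Calculate posterior odds
Posterior odds = Prior odds × LR
               = 1.85 × 1.34
               = 2.48

Step 2: Convert to probability
P(S|E) = Posterior odds / (1 + Posterior odds)
       = 2.48 / (1 + 2.48)
       = 2.48 / 3.48
       = 0.7126

The evidence increased P(S) from 0.6491 to 0.7126.


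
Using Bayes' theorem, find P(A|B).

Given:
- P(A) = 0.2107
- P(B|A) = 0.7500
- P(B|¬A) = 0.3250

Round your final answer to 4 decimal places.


Bayes' theorem: P(A|B) = P(B|A) × P(A) / P(B)

Step 1: Calculate P(B) using law of total probability
P(B) = P(B|A)P(A) + P(B|¬A)P(¬A)
     = 0.7500 × 0.2107 + 0.3250 × 0.7893
     = 0.15802500 + 0.25652250
     = 0.41454750

Step 2: Apply Bayes' theorem
P(A|B) = P(B|A) × P(A) / P(B)
       = 0.15802500 / 0.41454750
       = 0.3812


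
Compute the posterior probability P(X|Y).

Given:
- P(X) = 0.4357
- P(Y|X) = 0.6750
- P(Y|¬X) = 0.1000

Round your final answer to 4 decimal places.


Bayes' theorem: P(X|Y) = P(Y|X) × P(X) / P(Y)

Step 1: Calculate P(Y) using law of total probability
P(Y) = P(Y|X)P(X) + P(Y|¬X)P(¬X)
     = 0.6750 × 0.4357 + 0.1000 × 0.5643
     = 0.29409750 + 0.05643000
     = 0.35052750

Step 2: Apply Bayes' theorem
P(X|Y) = P(Y|X) × P(X) / P(Y)
       = 0.29409750 / 0.35052750
       = 0.8390


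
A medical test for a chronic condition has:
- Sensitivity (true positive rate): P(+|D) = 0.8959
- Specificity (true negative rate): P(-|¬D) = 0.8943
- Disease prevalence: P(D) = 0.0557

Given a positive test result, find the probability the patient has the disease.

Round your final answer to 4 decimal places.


Let D = has disease, + = positive test

Given:
- P(D) = 0.0557 (prevalence)
- P(+|D) = 0.8959 (sensitivity)
- P(-|¬D) = 0.8943 (specificity)
- P(+|¬D) = 0.1057 (false positive rate = 1 - specificity)

Step 1: Find P(+)
P(+) = P(+|D)P(D) + P(+|¬D)P(¬D)
     = 0.8959 × 0.0557 + 0.1057 × 0.9443
     = 0.04990163 + 0.09981251
     = 0.14971414

Step 2: Apply Bayes' theorem for P(D|+)
P(D|+) = P(+|D)P(D) / P(+)
       = 0.04990163 / 0.14971414
       = 0.3333


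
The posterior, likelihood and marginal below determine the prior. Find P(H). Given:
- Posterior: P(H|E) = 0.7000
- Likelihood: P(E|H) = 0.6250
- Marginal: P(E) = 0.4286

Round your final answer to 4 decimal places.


From Bayes' theorem: P(H|E) = P(E|H) × P(H) / P(E)

Rearranging for P(H):
P(H) = P(H|E) × P(E) / P(E|H)
     = 0.7000 × 0.4286 / 0.6250
     = 0.30002000 / 0.6250
     = 0.4800


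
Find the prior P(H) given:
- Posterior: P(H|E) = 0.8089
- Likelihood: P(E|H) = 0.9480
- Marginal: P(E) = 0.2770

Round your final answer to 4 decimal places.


From Bayes' theorem: P(H|E) = P(E|H) × P(H) / P(E)

Rearranging for P(H):
P(H) = P(H|E) × P(E) / P(E|H)
     = 0.8089 × 0.2770 / 0.9480
     = 0.22406530 / 0.9480
     = 0.2364


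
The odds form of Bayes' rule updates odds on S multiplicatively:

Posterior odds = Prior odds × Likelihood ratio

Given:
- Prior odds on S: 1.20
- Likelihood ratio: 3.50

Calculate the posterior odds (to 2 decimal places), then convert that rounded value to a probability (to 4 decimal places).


Step 1: Calculate posterior odds
Posterior odds = Prior odds × LR
               = 1.20 × 3.50
               = 4.20

Step 2: Convert to probability
P(S|E) = Posterior odds / (1 + Posterior odds)
       = 4.20 / (1 + 4.20)
       = 4.20 / 5.20
       = 0.8077

The evidence increased P(S) from 0.5455 to 0.8077.


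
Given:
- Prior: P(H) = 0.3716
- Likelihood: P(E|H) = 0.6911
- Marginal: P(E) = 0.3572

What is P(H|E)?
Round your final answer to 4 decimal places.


Using Bayes' theorem:

P(H|E) = P(E|H) × P(H) / P(E)
       = 0.6911 × 0.3716 / 0.3572
       = 0.25681276 / 0.3572
       = 0.7190

The evidence strengthens our belief in H.
Prior: 0.3716 → Posterior: 0.7190


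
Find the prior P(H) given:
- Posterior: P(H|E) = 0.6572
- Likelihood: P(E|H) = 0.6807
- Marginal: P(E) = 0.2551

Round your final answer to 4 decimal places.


From Bayes' theorem: P(H|E) = P(E|H) × P(H) / P(E)

Rearranging for P(H):
P(H) = P(H|E) × P(E) / P(E|H)
     = 0.6572 × 0.2551 / 0.6807
     = 0.16765172 / 0.6807
     = 0.2463


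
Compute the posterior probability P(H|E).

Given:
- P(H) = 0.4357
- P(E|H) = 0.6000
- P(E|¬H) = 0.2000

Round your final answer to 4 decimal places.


Bayes' theorem: P(H|E) = P(E|H) × P(H) / P(E)

Step 1: Calculate P(E) using law of total probability
P(E) = P(E|H)P(H) + P(E|¬H)P(¬H)
     = 0.6000 × 0.4357 + 0.2000 × 0.5643
     = 0.26142000 + 0.11286000
     = 0.37428000

Step 2: Apply Bayes' theorem
P(H|E) = P(E|H) × P(H) / P(E)
       = 0.26142000 / 0.37428000
       = 0.6985


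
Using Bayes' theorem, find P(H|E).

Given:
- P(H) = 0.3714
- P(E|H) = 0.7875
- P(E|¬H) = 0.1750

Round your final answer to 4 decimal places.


Bayes' theorem: P(H|E) = P(E|H) × P(H) / P(E)

Step 1: Calculate P(E) using law of total probability
P(E) = P(E|H)P(H) + P(E|¬H)P(¬H)
     = 0.7875 × 0.3714 + 0.1750 × 0.6286
     = 0.29247750 + 0.11000500
     = 0.40248250

Step 2: Apply Bayes' theorem
P(H|E) = P(E|H) × P(H) / P(E)
       = 0.29247750 / 0.40248250
       = 0.7267


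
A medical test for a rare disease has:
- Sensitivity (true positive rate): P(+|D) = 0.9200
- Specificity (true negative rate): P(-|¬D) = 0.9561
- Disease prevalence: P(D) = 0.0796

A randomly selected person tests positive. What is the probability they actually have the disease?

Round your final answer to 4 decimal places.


Let D = has disease, + = positive test

Given:
- P(D) = 0.0796 (prevalence)
- P(+|D) = 0.9200 (sensitivity)
- P(-|¬D) = 0.9561 (specificity)
- P(+|¬D) = 0.0439 (false positive rate = 1 - specificity)

Step 1: Find P(+)
P(+) = P(+|D)P(D) + P(+|¬D)P(¬D)
     = 0.9200 × 0.0796 + 0.0439 × 0.9204
     = 0.07323200 + 0.04040556
     = 0.11363756

Step 2: Apply Bayes' theorem for P(D|+)
P(D|+) = P(+|D)P(D) / P(+)
       = 0.07323200 / 0.11363756
       = 0.6444


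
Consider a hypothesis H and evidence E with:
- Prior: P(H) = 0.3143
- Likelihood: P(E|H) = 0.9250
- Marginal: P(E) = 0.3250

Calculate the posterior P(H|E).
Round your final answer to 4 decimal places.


Using Bayes' theorem:

P(H|E) = P(E|H) × P(H) / P(E)
       = 0.9250 × 0.3143 / 0.3250
       = 0.29072750 / 0.3250
       = 0.8945

The evidence strengthens our belief in H.
Prior: 0.3143 → Posterior: 0.8945


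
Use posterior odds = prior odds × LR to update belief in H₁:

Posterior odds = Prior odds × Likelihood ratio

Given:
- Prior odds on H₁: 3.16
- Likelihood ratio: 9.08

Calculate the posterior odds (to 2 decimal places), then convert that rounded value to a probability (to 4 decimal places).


Step 1: Calculate posterior odds
Posterior odds = Prior odds × LR
               = 3.16 × 9.08
               = 28.69

Step 2: Convert to probability
P(H₁|E) = Posterior odds / (1 + Posterior odds)
       = 28.69 / (1 + 28.69)
       = 28.69 / 29.69
       = 0.9663

The evidence increased P(H₁) from 0.7596 to 0.9663.


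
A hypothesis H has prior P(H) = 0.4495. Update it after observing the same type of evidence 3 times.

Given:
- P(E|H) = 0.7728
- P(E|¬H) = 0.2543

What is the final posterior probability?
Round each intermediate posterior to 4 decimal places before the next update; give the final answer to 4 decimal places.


Sequential Bayesian updating:

Initial prior: P(H) = 0.4495

Update 1:
  P(E) = 0.7728 × 0.4495 + 0.2543 × 0.5505 = 0.34737360 + 0.13999215 = 0.48736575
  P(H|E) = 0.34737360 / 0.48736575 = 0.7128

Update 2:
  P(E) = 0.7728 × 0.7128 + 0.2543 × 0.2872 = 0.55085184 + 0.07303496 = 0.62388680
  P(H|E) = 0.55085184 / 0.62388680 = 0.8829

Update 3:
  P(E) = 0.7728 × 0.8829 + 0.2543 × 0.1171 = 0.68230512 + 0.02977853 = 0.71208365
  P(H|E) = 0.68230512 / 0.71208365 = 0.9582

Final posterior: 0.9582


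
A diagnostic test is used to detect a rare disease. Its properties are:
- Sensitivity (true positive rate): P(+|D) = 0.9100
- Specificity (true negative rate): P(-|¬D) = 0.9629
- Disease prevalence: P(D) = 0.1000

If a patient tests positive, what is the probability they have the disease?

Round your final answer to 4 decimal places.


Let D = has disease, + = positive test

Given:
- P(D) = 0.1000 (prevalence)
- P(+|D) = 0.9100 (sensitivity)
- P(-|¬D) = 0.9629 (specificity)
- P(+|¬D) = 0.0371 (false positive rate = 1 - specificity)

Step 1: Find P(+)
P(+) = P(+|D)P(D) + P(+|¬D)P(¬D)
     = 0.9100 × 0.1000 + 0.0371 × 0.9000
     = 0.09100000 + 0.03339000
     = 0.12439000

Step 2: Apply Bayes' theorem for P(D|+)
P(D|+) = P(+|D)P(D) / P(+)
       = 0.09100000 / 0.12439000
       = 0.7316


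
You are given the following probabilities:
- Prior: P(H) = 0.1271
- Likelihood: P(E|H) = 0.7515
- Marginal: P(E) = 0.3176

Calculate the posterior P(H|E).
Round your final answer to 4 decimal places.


Using Bayes' theorem:

P(H|E) = P(E|H) × P(H) / P(E)
       = 0.7515 × 0.1271 / 0.3176
       = 0.09551565 / 0.3176
       = 0.3007

The evidence strengthens our belief in H.
Prior: 0.1271 → Posterior: 0.3007


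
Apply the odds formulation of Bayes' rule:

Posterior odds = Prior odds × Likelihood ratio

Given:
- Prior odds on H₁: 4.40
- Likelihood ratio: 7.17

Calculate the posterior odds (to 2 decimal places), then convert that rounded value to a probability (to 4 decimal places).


Step 1: Calculate posterior odds
Posterior odds = Prior odds × LR
               = 4.40 × 7.17
               = 31.55

Step 2: Convert to probability
P(H₁|E) = Posterior odds / (1 + Posterior odds)
       = 31.55 / (1 + 31.55)
       = 31.55 / 32.55
       = 0.9693

The evidence increased P(H₁) from 0.8148 to 0.9693.


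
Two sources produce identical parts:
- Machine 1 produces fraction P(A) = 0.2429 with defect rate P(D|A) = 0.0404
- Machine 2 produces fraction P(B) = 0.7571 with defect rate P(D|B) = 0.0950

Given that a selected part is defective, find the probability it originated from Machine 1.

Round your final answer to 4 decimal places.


Let A = from Machine 1, D = defective

Given:
- P(A) = 0.2429, P(B) = 0.7571
- P(D|A) = 0.0404, P(D|B) = 0.0950

Step 1: Find P(D)
P(D) = P(D|A)P(A) + P(D|B)P(B)
     = 0.0404 × 0.2429 + 0.0950 × 0.7571
     = 0.00981316 + 0.07192450
     = 0.08173766

Step 2: Apply Bayes' theorem
P(A|D) = P(D|A)P(A) / P(D)
       = 0.00981316 / 0.08173766
       = 0.1201


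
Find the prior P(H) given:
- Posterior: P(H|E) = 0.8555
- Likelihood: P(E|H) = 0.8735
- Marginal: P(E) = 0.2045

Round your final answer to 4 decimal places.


From Bayes' theorem: P(H|E) = P(E|H) × P(H) / P(E)

Rearranging for P(H):
P(H) = P(H|E) × P(E) / P(E|H)
     = 0.8555 × 0.2045 / 0.8735
     = 0.17494975 / 0.8735
     = 0.2003


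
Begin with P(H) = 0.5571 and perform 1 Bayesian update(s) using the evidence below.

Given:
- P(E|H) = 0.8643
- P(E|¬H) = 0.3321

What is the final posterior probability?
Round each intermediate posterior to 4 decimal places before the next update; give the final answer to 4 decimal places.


Sequential Bayesian updating:

Initial prior: P(H) = 0.5571

Update 1:
  P(E) = 0.8643 × 0.5571 + 0.3321 × 0.4429 = 0.48150153 + 0.14708709 = 0.62858862
  P(H|E) = 0.48150153 / 0.62858862 = 0.7660

Final posterior: 0.7660


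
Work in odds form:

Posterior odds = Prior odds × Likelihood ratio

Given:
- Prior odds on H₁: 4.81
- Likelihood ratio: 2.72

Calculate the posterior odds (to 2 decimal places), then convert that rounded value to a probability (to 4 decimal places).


Step 1: Calculate posterior odds
Posterior odds = Prior odds × LR
               = 4.81 × 2.72
               = 13.08

Step 2: Convert to probability
P(H₁|E) = Posterior odds / (1 + Posterior odds)
       = 13.08 / (1 + 13.08)
       = 13.08 / 14.08
       = 0.9290

The evidence increased P(H₁) from 0.8279 to 0.9290.


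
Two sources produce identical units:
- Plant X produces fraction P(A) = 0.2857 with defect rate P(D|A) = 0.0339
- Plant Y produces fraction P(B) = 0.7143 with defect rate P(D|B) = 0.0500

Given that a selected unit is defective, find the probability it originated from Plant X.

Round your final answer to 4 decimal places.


Let A = from Plant X, D = defective

Given:
- P(A) = 0.2857, P(B) = 0.7143
- P(D|A) = 0.0339, P(D|B) = 0.0500

Step 1: Find P(D)
P(D) = P(D|A)P(A) + P(D|B)P(B)
     = 0.0339 × 0.2857 + 0.0500 × 0.7143
     = 0.00968523 + 0.03571500
     = 0.04540023

Step 2: Apply Bayes' theorem
P(A|D) = P(D|A)P(A) / P(D)
       = 0.00968523 / 0.04540023
       = 0.2133


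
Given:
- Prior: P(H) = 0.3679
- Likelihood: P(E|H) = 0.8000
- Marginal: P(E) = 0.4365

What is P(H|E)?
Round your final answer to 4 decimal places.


Using Bayes' theorem:

P(H|E) = P(E|H) × P(H) / P(E)
       = 0.8000 × 0.3679 / 0.4365
       = 0.29432000 / 0.4365
       = 0.6743

The evidence strengthens our belief in H.
Prior: 0.3679 → Posterior: 0.6743


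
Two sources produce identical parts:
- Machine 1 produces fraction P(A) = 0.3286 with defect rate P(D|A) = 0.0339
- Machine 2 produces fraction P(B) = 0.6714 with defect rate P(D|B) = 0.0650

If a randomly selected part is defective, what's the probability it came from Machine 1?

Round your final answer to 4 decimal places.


Let A = from Machine 1, D = defective

Given:
- P(A) = 0.3286, P(B) = 0.6714
- P(D|A) = 0.0339, P(D|B) = 0.0650

Step 1: Find P(D)
P(D) = P(D|A)P(A) + P(D|B)P(B)
     = 0.0339 × 0.3286 + 0.0650 × 0.6714
     = 0.01113954 + 0.04364100
     = 0.05478054

Step 2: Apply Bayes' theorem
P(A|D) = P(D|A)P(A) / P(D)
       = 0.01113954 / 0.05478054
       = 0.2033


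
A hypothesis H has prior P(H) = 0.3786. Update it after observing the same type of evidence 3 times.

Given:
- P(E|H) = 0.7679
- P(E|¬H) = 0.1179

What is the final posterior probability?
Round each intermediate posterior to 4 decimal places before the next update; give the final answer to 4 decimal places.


Sequential Bayesian updating:

Initial prior: P(H) = 0.3786

Update 1:
  P(E) = 0.7679 × 0.3786 + 0.1179 × 0.6214 = 0.29072694 + 0.07326306 = 0.36399000
  P(H|E) = 0.29072694 / 0.36399000 = 0.7987

Update 2:
  P(E) = 0.7679 × 0.7987 + 0.1179 × 0.2013 = 0.61332173 + 0.02373327 = 0.63705500
  P(H|E) = 0.61332173 / 0.63705500 = 0.9627

Update 3:
  P(E) = 0.7679 × 0.9627 + 0.1179 × 0.0373 = 0.73925733 + 0.00439767 = 0.74365500
  P(H|E) = 0.73925733 / 0.74365500 = 0.9941

Final posterior: 0.9941


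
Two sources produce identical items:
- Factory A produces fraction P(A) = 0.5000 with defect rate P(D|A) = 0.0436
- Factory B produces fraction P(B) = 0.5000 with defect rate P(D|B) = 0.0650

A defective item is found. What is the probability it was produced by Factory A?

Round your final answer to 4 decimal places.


Let A = from Factory A, D = defective

Given:
- P(A) = 0.5000, P(B) = 0.5000
- P(D|A) = 0.0436, P(D|B) = 0.0650

Step 1: Find P(D)
P(D) = P(D|A)P(A) + P(D|B)P(B)
     = 0.0436 × 0.5000 + 0.0650 × 0.5000
     = 0.02180000 + 0.03250000
     = 0.05430000

Step 2: Apply Bayes' theorem
P(A|D) = P(D|A)P(A) / P(D)
       = 0.02180000 / 0.05430000
       = 0.4015


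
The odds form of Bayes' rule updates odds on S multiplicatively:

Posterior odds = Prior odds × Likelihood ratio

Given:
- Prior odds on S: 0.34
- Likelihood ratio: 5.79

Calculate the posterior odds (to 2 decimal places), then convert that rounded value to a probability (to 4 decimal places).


Step 1: Calculate posterior odds
Posterior odds = Prior odds × LR
               = 0.34 × 5.79
               = 1.97

Step 2: Convert to probability
P(S|E) = Posterior odds / (1 + Posterior odds)
       = 1.97 / (1 + 1.97)
       = 1.97 / 2.97
       = 0.6633

The evidence increased P(S) from 0.2537 to 0.6633.


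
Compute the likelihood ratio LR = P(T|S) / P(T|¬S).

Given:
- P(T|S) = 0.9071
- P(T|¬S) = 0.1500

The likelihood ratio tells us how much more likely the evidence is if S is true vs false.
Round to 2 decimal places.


Likelihood Ratio (LR) = P(T|S) / P(T|¬S)

LR = 0.9071 / 0.1500
   = 6.05

The evidence is 6.05 times more likely if S is true than if S is false.
LR > 1, so observing T raises the odds in favor of S.


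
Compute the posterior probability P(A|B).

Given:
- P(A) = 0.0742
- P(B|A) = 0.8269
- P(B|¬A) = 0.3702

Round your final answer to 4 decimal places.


Bayes' theorem: P(A|B) = P(B|A) × P(A) / P(B)

Step 1: Calculate P(B) using law of total probability
P(B) = P(B|A)P(A) + P(B|¬A)P(¬A)
     = 0.8269 × 0.0742 + 0.3702 × 0.9258
     = 0.06135598 + 0.34273116
     = 0.40408714

Step 2: Apply Bayes' theorem
P(A|B) = P(B|A) × P(A) / P(B)
       = 0.06135598 / 0.40408714
       = 0.1518


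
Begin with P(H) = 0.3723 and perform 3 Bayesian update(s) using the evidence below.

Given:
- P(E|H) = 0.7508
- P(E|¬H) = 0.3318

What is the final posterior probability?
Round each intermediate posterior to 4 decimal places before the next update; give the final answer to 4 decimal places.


Sequential Bayesian updating:

Initial prior: P(H) = 0.3723

Update 1:
  P(E) = 0.7508 × 0.3723 + 0.3318 × 0.6277 = 0.27952284 + 0.20827086 = 0.48779370
  P(H|E) = 0.27952284 / 0.48779370 = 0.5730

Update 2:
  P(E) = 0.7508 × 0.5730 + 0.3318 × 0.4270 = 0.43020840 + 0.14167860 = 0.57188700
  P(H|E) = 0.43020840 / 0.57188700 = 0.7523

Update 3:
  P(E) = 0.7508 × 0.7523 + 0.3318 × 0.2477 = 0.56482684 + 0.08218686 = 0.64701370
  P(H|E) = 0.56482684 / 0.64701370 = 0.8730

Final posterior: 0.8730


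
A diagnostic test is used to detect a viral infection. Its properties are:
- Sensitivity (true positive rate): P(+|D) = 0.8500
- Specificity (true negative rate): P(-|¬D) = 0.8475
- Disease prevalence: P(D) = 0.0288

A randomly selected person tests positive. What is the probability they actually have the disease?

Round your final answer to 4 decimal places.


Let D = has disease, + = positive test

Given:
- P(D) = 0.0288 (prevalence)
- P(+|D) = 0.8500 (sensitivity)
- P(-|¬D) = 0.8475 (specificity)
- P(+|¬D) = 0.1525 (false positive rate = 1 - specificity)

Step 1: Find P(+)
P(+) = P(+|D)P(D) + P(+|¬D)P(¬D)
     = 0.8500 × 0.0288 + 0.1525 × 0.9712
     = 0.02448000 + 0.14810800
     = 0.17258800

Step 2: Apply Bayes' theorem for P(D|+)
P(D|+) = P(+|D)P(D) / P(+)
       = 0.02448000 / 0.17258800
       = 0.1418


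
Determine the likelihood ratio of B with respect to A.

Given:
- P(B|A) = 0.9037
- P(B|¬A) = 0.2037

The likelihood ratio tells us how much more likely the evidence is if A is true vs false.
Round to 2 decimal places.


Likelihood Ratio (LR) = P(B|A) / P(B|¬A)

LR = 0.9037 / 0.2037
   = 4.44

The evidence is 4.44 times more likely if A is true than if A is false.
Since LR > 1, the evidence supports A over ¬A.


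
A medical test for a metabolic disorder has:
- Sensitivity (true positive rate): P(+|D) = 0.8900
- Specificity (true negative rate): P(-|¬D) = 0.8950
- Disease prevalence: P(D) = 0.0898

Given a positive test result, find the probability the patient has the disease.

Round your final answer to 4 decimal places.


Let D = has disease, + = positive test

Given:
- P(D) = 0.0898 (prevalence)
- P(+|D) = 0.8900 (sensitivity)
- P(-|¬D) = 0.8950 (specificity)
- P(+|¬D) = 0.1050 (false positive rate = 1 - specificity)

Step 1: Find P(+)
P(+) = P(+|D)P(D) + P(+|¬D)P(¬D)
     = 0.8900 × 0.0898 + 0.1050 × 0.9102
     = 0.07992200 + 0.09557100
     = 0.17549300

Step 2: Apply Bayes' theorem for P(D|+)
P(D|+) = P(+|D)P(D) / P(+)
       = 0.07992200 / 0.17549300
       = 0.4554


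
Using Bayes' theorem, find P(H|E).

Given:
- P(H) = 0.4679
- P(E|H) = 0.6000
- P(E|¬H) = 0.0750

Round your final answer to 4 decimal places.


Bayes' theorem: P(H|E) = P(E|H) × P(H) / P(E)

Step 1: Calculate P(E) using law of total probability
P(E) = P(E|H)P(H) + P(E|¬H)P(¬H)
     = 0.6000 × 0.4679 + 0.0750 × 0.5321
     = 0.28074000 + 0.03990750
     = 0.32064750

Step 2: Apply Bayes' theorem
P(H|E) = P(E|H) × P(H) / P(E)
       = 0.28074000 / 0.32064750
       = 0.8755


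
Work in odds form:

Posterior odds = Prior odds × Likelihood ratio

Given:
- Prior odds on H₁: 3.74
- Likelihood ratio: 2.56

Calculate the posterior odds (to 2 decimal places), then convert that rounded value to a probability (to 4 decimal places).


Step 1: Calculate posterior odds
Posterior odds = Prior odds × LR
               = 3.74 × 2.56
               = 9.57

Step 2: Convert to probability
P(H₁|E) = Posterior odds / (1 + Posterior odds)
       = 9.57 / (1 + 9.57)
       = 9.57 / 10.57
       = 0.9054

The evidence increased P(H₁) from 0.7890 to 0.9054.


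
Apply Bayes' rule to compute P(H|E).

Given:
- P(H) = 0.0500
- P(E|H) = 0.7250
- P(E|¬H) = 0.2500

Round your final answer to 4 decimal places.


Bayes' theorem: P(H|E) = P(E|H) × P(H) / P(E)

Step 1: Calculate P(E) using law of total probability
P(E) = P(E|H)P(H) + P(E|¬H)P(¬H)
     = 0.7250 × 0.0500 + 0.2500 × 0.9500
     = 0.03625000 + 0.23750000
     = 0.27375000

Step 2: Apply Bayes' theorem
P(H|E) = P(E|H) × P(H) / P(E)
       = 0.03625000 / 0.27375000
       = 0.1324


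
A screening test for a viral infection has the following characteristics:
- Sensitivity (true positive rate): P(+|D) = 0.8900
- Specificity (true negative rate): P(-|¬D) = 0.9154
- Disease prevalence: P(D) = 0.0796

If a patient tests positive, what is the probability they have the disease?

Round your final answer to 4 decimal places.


Let D = has disease, + = positive test

Given:
- P(D) = 0.0796 (prevalence)
- P(+|D) = 0.8900 (sensitivity)
- P(-|¬D) = 0.9154 (specificity)
- P(+|¬D) = 0.0846 (false positive rate = 1 - specificity)

Step 1: Find P(+)
P(+) = P(+|D)P(D) + P(+|¬D)P(¬D)
     = 0.8900 × 0.0796 + 0.0846 × 0.9204
     = 0.07084400 + 0.07786584
     = 0.14870984

Step 2: Apply Bayes' theorem for P(D|+)
P(D|+) = P(+|D)P(D) / P(+)
       = 0.07084400 / 0.14870984
       = 0.4764


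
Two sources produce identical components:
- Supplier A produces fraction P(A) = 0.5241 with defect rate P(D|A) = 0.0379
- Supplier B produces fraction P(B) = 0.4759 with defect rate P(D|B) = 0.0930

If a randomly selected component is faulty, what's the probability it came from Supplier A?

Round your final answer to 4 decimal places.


Let A = from Supplier A, D = faulty

Given:
- P(A) = 0.5241, P(B) = 0.4759
- P(D|A) = 0.0379, P(D|B) = 0.0930

Step 1: Find P(D)
P(D) = P(D|A)P(A) + P(D|B)P(B)
     = 0.0379 × 0.5241 + 0.0930 × 0.4759
     = 0.01986339 + 0.04425870
     = 0.06412209

Step 2: Apply Bayes' theorem
P(A|D) = P(D|A)P(A) / P(D)
       = 0.01986339 / 0.06412209
       = 0.3098
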